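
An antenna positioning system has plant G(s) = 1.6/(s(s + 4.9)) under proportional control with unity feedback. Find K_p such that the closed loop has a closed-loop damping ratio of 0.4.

Closed-loop characteristic equation: s² + 4.9s + K_p·1.6 = 0.
So ω_n = √(1.6K_p) and 2ζω_n = 4.9, giving ζ = 4.9/(2√(1.6K_p)).
Setting ζ = 0.4: √(1.6K_p) = 4.9/(2·0.4) = 6.125, so K_p = 37.52/1.6 = 23.4.

K_p = 23.4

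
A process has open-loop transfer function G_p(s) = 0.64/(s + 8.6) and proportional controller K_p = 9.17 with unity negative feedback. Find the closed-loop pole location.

Closed-loop transfer function: T(s) = K_p·G_p(s)/(1 + K_p·G_p(s)) = 5.869/(s + 8.6 + 5.869) = 5.869/(s + 14.47).
The closed-loop pole is at s = −14.47.

s = -14.47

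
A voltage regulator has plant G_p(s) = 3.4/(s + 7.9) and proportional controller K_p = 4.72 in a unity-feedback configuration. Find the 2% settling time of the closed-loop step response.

T_s ≈ 0.167 s

Closed-loop transfer function: T(s) = K_p·G_p(s)/(1 + K_p·G_p(s)) = 16.05/(s + 7.9 + 16.05) = 16.05/(s + 23.95).
Time constant τ = 1/23.95 = 0.04176 s, so the 2% settling time is about 4τ = 0.167 s.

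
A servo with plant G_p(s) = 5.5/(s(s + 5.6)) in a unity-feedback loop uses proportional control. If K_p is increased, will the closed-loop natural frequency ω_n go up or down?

ω_n = √(5.5·K_p), which grows with K_p.

increase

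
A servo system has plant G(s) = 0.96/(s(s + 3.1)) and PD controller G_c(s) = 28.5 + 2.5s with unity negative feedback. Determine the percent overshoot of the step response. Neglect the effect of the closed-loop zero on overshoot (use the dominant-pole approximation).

Forward path: (28.5 + 2.5s)·0.96/(s(s+3.1)). The closed-loop characteristic equation is s² + (3.1 + 0.96·2.5)s + 0.96·28.5 = 0.
That is s² + 5.5s + 27.36 = 0, so ω_n = 5.231 rad/s and ζ = 5.5/(2·5.231) = 0.5257.
%OS = 100·exp(−πζ/√(1−ζ²)) = 14.3%.

14.3%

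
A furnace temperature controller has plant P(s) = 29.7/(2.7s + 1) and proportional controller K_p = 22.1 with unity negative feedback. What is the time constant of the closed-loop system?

Closed loop: T(s) = K_p·P/(1+K_p·P) = 656.4/(2.7s + 1 + 656.4), with pole at s = −(1 + 656.4)/2.7 = −243.5.
Closed-loop time constant τ = 1/243.5 = 0.00411 s.

τ = 0.00411 s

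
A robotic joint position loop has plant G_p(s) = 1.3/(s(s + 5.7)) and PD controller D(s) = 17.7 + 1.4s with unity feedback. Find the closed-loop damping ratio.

Forward path: (17.7 + 1.4s)·1.3/(s(s+5.7)). The closed-loop characteristic equation is s² + (5.7 + 1.3·1.4)s + 1.3·17.7 = 0.
That is s² + 7.52s + 23.01 = 0, so ω_n = 4.797 rad/s and ζ = 7.52/(2·4.797) = 0.7838.

ζ = 0.784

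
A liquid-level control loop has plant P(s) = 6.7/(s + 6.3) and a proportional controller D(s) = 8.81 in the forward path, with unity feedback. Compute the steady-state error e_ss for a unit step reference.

0.0964

The loop is type 0. Static position error constant K_pos = D(0)·P(0) = 8.81·1.063 = 9.369.
Steady-state error to a unit step: e_ss = 1/(1+K_pos) = 1/10.37 = 0.0964.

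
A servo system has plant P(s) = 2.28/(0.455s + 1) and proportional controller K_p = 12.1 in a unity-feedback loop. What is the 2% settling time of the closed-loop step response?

T_s ≈ 0.0637 s

Closed loop: T(s) = K_p·P/(1+K_p·P) = 27.59/(0.455s + 1 + 27.59), with pole at s = −(1 + 27.59)/0.455 = −62.83.
τ = 1/62.83 = 0.01592 s, so 2% settling time ≈ 4τ = 0.0637 s.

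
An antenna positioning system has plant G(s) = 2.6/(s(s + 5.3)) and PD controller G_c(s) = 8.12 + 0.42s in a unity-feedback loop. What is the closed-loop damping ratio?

Forward path: (8.12 + 0.42s)·2.6/(s(s+5.3)). The closed-loop characteristic equation is s² + (5.3 + 2.6·0.42)s + 2.6·8.12 = 0.
That is s² + 6.392s + 21.11 = 0, so ω_n = 4.595 rad/s and ζ = 6.392/(2·4.595) = 0.6956.

ζ = 0.696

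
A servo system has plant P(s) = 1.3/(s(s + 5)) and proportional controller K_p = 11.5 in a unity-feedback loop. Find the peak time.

From 1 + K_pP(s) = 0: s² + 5s + 14.95 = 0 ⇒ ω_n = 3.867, ζ = 0.6466.
Damped frequency ω_d = ω_n√(1−ζ²) = 2.95 rad/s, so peak time T_p = π/ω_d = 1.07 s.

T_p = 1.07 s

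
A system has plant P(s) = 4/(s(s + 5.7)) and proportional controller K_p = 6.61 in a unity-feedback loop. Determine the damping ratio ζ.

The closed-loop denominator is s(s+5.7) + 6.61·4 = s² + 5.7s + 26.44.
So ω_n² = 26.44 ⇒ ω_n = 5.142 rad/s, and ζ = 5.7/(2ω_n) = 0.554.

ζ = 0.554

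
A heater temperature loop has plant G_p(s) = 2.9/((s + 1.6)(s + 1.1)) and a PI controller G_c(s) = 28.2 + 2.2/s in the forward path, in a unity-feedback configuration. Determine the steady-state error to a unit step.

The open loop G_c(s)G_p(s) has a pole at the origin (type 1), so the static position error constant is infinite and e_ss = 1/(1+∞) = 0.

0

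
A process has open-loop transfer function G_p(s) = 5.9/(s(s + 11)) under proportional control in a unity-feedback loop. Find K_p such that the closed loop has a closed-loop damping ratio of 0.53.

Closed-loop characteristic equation: s² + 11s + K_p·5.9 = 0.
So ω_n = √(5.9K_p) and 2ζω_n = 11, giving ζ = 11/(2√(5.9K_p)).
Setting ζ = 0.53: √(5.9K_p) = 11/(2·0.53) = 10.38, so K_p = 107.7/5.9 = 18.3.

K_p = 18.3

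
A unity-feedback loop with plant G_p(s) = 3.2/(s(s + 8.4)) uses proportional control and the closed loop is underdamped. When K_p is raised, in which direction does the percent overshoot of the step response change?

increase

Characteristic equation s² + 8.4s + K_p·3.2 = 0: raising K_p raises ω_n while 2ζω_n = 8.4 is fixed, so ζ falls and overshoot grows.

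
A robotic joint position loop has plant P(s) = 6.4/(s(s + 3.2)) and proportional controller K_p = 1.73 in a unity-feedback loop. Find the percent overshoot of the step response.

From 1 + K_pP(s) = 0: s² + 3.2s + 11.07 = 0 ⇒ ω_n = 3.327, ζ = 0.4808.
%OS = 100·exp(−πζ/√(1−ζ²)) = 100·exp(−π·0.4808/√0.7688) = 17.9%.

17.9%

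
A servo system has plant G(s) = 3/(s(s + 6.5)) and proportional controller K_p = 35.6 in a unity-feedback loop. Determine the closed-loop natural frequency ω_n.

The closed-loop denominator is s(s+6.5) + 35.6·3 = s² + 6.5s + 106.8.
So ω_n² = 106.8 ⇒ ω_n = 10.33 rad/s, and ζ = 6.5/(2ω_n) = 0.314.

ω_n = 10.3 rad/s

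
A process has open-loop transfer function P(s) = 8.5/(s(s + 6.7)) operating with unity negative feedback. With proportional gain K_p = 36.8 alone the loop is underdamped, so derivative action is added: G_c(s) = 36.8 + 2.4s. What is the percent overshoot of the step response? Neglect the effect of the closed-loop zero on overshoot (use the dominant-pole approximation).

Forward path: (36.8 + 2.4s)·8.5/(s(s+6.7)). The closed-loop characteristic equation is s² + (6.7 + 8.5·2.4)s + 8.5·36.8 = 0.
That is s² + 27.1s + 312.8 = 0, so ω_n = 17.69 rad/s and ζ = 27.1/(2·17.69) = 0.7661.
%OS = 100·exp(−πζ/√(1−ζ²)) = 2.36%.

2.36%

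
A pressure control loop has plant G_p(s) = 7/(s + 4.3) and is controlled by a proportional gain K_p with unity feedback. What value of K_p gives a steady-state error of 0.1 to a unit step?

The loop is type 0, so e_ss(step) = 1/(1 + K_pos) with K_pos = K_p·G_p(0).
G_p(0) = 1.628. Require 1/(1 + K_p·1.628) = 0.1, so 1 + 1.628·K_p = 10.
K_p = (10 − 1)/1.628 = 5.53.

K_p = 5.53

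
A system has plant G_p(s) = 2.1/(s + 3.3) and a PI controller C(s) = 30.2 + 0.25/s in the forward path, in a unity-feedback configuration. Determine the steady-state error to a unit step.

The open loop C(s)G_p(s) has a pole at the origin (type 1), so the static position error constant is infinite and e_ss = 1/(1+∞) = 0.

0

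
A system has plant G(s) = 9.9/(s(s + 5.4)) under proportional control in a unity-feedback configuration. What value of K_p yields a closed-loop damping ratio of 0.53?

Closed-loop characteristic equation: s² + 5.4s + K_p·9.9 = 0.
So ω_n = √(9.9K_p) and 2ζω_n = 5.4, giving ζ = 5.4/(2√(9.9K_p)).
Setting ζ = 0.53: √(9.9K_p) = 5.4/(2·0.53) = 5.094, so K_p = 25.95/9.9 = 2.62.

K_p = 2.62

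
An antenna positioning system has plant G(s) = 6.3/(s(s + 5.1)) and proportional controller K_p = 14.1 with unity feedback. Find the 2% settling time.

Closed-loop characteristic equation: s² + 5.1s + 88.83 = 0, so ω_n = 9.425 rad/s and ζ = 5.1/(2·9.425) = 0.2706.
2% settling time T_s ≈ 4/(ζω_n) = 4/2.55 = 1.57 s.

T_s ≈ 1.57 s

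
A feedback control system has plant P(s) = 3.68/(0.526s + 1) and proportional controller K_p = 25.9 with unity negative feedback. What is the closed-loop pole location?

Closed loop: T(s) = K_p·P/(1+K_p·P) = 95.31/(0.526s + 1 + 95.31), with pole at s = −(1 + 95.31)/0.526 = −183.1.

s = -183.1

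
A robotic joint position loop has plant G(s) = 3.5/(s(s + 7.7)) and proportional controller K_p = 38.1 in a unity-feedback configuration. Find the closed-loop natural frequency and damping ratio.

With unity feedback the closed-loop characteristic equation is s² + 7.7s + 38.1·3.5 = s² + 7.7s + 133.3 = 0.
Matching s² + 2ζω_n s + ω_n²: ω_n = √133.3 = 11.55 rad/s and 2ζω_n = 7.7, so ζ = 7.7/(2·11.55) = 0.333.

ω_n = 11.5 rad/s, ζ = 0.333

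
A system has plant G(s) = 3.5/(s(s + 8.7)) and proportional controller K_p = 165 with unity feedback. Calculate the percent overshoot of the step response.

Closed-loop characteristic equation: s² + 8.7s + 577.5 = 0, so ω_n = 24.03 rad/s and ζ = 8.7/(2·24.03) = 0.181.
%OS = 100·exp(−πζ/√(1−ζ²)) = 100·exp(−π·0.181/√0.9672) = 56.1%.

56.1%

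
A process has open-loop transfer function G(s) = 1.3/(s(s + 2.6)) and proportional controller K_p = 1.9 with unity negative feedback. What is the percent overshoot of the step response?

0.981%

The closed-loop denominator s² + 2.6s + 2.47 gives ω_n = √2.47 = 1.572 and ζ = 2.6/(2ω_n) = 0.8272.
%OS = 100·exp(−πζ/√(1−ζ²)) = 100·exp(−π·0.8272/√0.3158) = 0.981%.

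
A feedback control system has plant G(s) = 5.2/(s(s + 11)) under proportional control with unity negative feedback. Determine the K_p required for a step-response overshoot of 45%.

K_p = 95.9

From %OS = 100·exp(−πζ/√(1−ζ²)) = 45%, ζ = −ln(0.45)/√(π²+ln²(0.45)) = 0.2463.
Characteristic equation s² + 11s + 5.2K_p = 0 gives ζ = 11/(2√(5.2K_p)).
Setting ζ = 0.2463: √(5.2K_p) = 11/(2·0.2463) = 22.33, so K_p = 498.5/5.2 = 95.9.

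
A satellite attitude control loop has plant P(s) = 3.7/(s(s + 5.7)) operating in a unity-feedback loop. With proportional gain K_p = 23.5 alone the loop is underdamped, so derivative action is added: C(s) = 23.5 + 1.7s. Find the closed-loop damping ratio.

ζ = 0.643

Forward path: (23.5 + 1.7s)·3.7/(s(s+5.7)). The closed-loop characteristic equation is s² + (5.7 + 3.7·1.7)s + 3.7·23.5 = 0.
That is s² + 11.99s + 86.95 = 0, so ω_n = 9.325 rad/s and ζ = 11.99/(2·9.325) = 0.6429.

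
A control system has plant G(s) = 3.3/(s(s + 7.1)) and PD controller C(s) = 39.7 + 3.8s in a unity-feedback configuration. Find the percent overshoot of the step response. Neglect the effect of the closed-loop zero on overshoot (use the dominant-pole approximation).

0.527%

Forward path: (39.7 + 3.8s)·3.3/(s(s+7.1)). The closed-loop characteristic equation is s² + (7.1 + 3.3·3.8)s + 3.3·39.7 = 0.
That is s² + 19.64s + 131 = 0, so ω_n = 11.45 rad/s and ζ = 19.64/(2·11.45) = 0.8579.
%OS = 100·exp(−πζ/√(1−ζ²)) = 0.527%.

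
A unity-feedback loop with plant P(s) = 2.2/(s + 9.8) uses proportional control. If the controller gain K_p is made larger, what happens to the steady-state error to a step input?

decrease

The position error constant K_pos = K_p·P(0) grows with K_p, and e_ss = 1/(1+K_pos) falls.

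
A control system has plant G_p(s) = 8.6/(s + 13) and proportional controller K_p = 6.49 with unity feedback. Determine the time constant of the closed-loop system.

τ = 0.0145 s

Closed-loop transfer function: T(s) = K_p·G_p(s)/(1 + K_p·G_p(s)) = 55.81/(s + 13 + 55.81) = 55.81/(s + 68.81).
Time constant τ = 1/68.81 = 0.0145 s.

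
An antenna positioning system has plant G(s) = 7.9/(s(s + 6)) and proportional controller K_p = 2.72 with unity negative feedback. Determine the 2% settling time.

The closed-loop denominator s² + 6s + 21.49 gives ω_n = √21.49 = 4.636 and ζ = 6/(2ω_n) = 0.6472.
2% settling time T_s ≈ 4/(ζω_n) = 4/3 = 1.33 s.

T_s ≈ 1.33 s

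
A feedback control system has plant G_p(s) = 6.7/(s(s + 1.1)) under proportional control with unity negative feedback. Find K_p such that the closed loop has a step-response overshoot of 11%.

K_p = 0.137

From %OS = 100·exp(−πζ/√(1−ζ²)) = 11%, ζ = −ln(0.11)/√(π²+ln²(0.11)) = 0.5749.
Characteristic equation s² + 1.1s + 6.7K_p = 0 gives ζ = 1.1/(2√(6.7K_p)).
Setting ζ = 0.5749: √(6.7K_p) = 1.1/(2·0.5749) = 0.9567, so K_p = 0.9153/6.7 = 0.137.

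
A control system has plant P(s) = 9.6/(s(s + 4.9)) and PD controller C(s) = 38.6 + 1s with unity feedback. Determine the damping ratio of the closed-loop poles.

Forward path: (38.6 + 1s)·9.6/(s(s+4.9)). The closed-loop characteristic equation is s² + (4.9 + 9.6·1)s + 9.6·38.6 = 0.
That is s² + 14.5s + 370.6 = 0, so ω_n = 19.25 rad/s and ζ = 14.5/(2·19.25) = 0.3766.

ζ = 0.377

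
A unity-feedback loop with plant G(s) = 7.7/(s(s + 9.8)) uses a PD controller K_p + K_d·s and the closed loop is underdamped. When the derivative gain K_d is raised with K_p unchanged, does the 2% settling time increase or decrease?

Characteristic equation s² + (9.8 + 7.7K_d)s + 7.7K_p = 0: raising K_d increases ζω_n = (9.8+7.7K_d)/2 while the loop stays underdamped, so T_s ≈ 4/(ζω_n) decreases.

decrease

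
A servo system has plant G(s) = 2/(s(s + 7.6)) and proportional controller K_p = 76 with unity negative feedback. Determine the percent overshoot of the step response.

Closed-loop characteristic equation: s² + 7.6s + 152 = 0, so ω_n = 12.33 rad/s and ζ = 7.6/(2·12.33) = 0.3082.
%OS = 100·exp(−πζ/√(1−ζ²)) = 100·exp(−π·0.3082/√0.905) = 36.1%.

36.1%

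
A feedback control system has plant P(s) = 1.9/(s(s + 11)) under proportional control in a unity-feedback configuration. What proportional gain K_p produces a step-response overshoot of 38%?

K_p = 184

From %OS = 100·exp(−πζ/√(1−ζ²)) = 38%, ζ = −ln(0.38)/√(π²+ln²(0.38)) = 0.2943.
Characteristic equation s² + 11s + 1.9K_p = 0 gives ζ = 11/(2√(1.9K_p)).
Setting ζ = 0.2943: √(1.9K_p) = 11/(2·0.2943) = 18.69, so K_p = 349.1/1.9 = 184.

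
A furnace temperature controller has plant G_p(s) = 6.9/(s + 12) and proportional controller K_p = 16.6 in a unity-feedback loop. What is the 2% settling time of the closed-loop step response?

Closed-loop transfer function: T(s) = K_p·G_p(s)/(1 + K_p·G_p(s)) = 114.5/(s + 12 + 114.5) = 114.5/(s + 126.5).
Time constant τ = 1/126.5 = 0.007903 s, so the 2% settling time is about 4τ = 0.0316 s.

T_s ≈ 0.0316 s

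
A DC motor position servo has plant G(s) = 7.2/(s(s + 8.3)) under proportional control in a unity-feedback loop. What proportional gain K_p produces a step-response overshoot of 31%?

K_p = 19.6

From %OS = 100·exp(−πζ/√(1−ζ²)) = 31%, ζ = −ln(0.31)/√(π²+ln²(0.31)) = 0.3493.
Characteristic equation s² + 8.3s + 7.2K_p = 0 gives ζ = 8.3/(2√(7.2K_p)).
Setting ζ = 0.3493: √(7.2K_p) = 8.3/(2·0.3493) = 11.88, so K_p = 141.1/7.2 = 19.6.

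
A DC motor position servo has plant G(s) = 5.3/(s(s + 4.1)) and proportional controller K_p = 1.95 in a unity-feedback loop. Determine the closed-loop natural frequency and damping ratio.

ω_n = 3.21 rad/s, ζ = 0.638

With unity feedback the closed-loop characteristic equation is s² + 4.1s + 1.95·5.3 = s² + 4.1s + 10.33 = 0.
So ω_n² = 10.33 ⇒ ω_n = 3.215 rad/s, and ζ = 4.1/(2ω_n) = 0.638.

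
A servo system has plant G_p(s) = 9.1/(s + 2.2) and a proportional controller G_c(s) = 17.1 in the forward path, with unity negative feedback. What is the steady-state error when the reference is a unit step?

The loop is type 0. Static position error constant K_pos = G_c(0)·G_p(0) = 17.1·4.136 = 70.73.
Steady-state error to a unit step: e_ss = 1/(1+K_pos) = 1/71.73 = 0.0139.

0.0139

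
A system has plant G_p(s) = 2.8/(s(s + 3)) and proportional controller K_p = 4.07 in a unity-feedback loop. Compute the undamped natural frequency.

The closed-loop denominator is s(s+3) + 4.07·2.8 = s² + 3s + 11.4.
So ω_n² = 11.4 ⇒ ω_n = 3.376 rad/s, and ζ = 3/(2ω_n) = 0.444.

ω_n = 3.38 rad/s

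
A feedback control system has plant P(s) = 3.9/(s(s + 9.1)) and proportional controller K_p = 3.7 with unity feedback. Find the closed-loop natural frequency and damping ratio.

ω_n = 3.8 rad/s, ζ = 1.2

With unity feedback the closed-loop characteristic equation is s² + 9.1s + 3.7·3.9 = s² + 9.1s + 14.43 = 0.
Matching s² + 2ζω_n s + ω_n²: ω_n = √14.43 = 3.799 rad/s and 2ζω_n = 9.1, so ζ = 9.1/(2·3.799) = 1.2.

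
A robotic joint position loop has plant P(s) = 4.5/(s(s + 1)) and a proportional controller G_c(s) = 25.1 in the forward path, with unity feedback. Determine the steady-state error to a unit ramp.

0.00885

The loop has one pole at the origin (type 1). Velocity error constant K_v = lim_{s→0} s·G_c(s)P(s) = 25.1·4.5/1 = 113.
Steady-state error to a unit ramp: e_ss = 1/K_v = 0.00885.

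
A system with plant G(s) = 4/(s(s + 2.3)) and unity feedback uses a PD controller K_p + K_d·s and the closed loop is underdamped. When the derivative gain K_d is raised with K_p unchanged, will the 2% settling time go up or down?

Characteristic equation s² + (2.3 + 4K_d)s + 4K_p = 0: raising K_d increases ζω_n = (2.3+4K_d)/2 while the loop stays underdamped, so T_s ≈ 4/(ζω_n) decreases.

decrease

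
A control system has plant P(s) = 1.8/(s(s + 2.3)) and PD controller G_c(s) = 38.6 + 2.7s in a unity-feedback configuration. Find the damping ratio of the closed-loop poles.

Forward path: (38.6 + 2.7s)·1.8/(s(s+2.3)). The closed-loop characteristic equation is s² + (2.3 + 1.8·2.7)s + 1.8·38.6 = 0.
That is s² + 7.16s + 69.48 = 0, so ω_n = 8.335 rad/s and ζ = 7.16/(2·8.335) = 0.4295.

ζ = 0.429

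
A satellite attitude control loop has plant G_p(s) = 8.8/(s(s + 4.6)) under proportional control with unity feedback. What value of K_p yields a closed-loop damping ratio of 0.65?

K_p = 1.42

Closed-loop characteristic equation: s² + 4.6s + K_p·8.8 = 0.
So ω_n = √(8.8K_p) and 2ζω_n = 4.6, giving ζ = 4.6/(2√(8.8K_p)).
Setting ζ = 0.65: √(8.8K_p) = 4.6/(2·0.65) = 3.538, so K_p = 12.52/8.8 = 1.42.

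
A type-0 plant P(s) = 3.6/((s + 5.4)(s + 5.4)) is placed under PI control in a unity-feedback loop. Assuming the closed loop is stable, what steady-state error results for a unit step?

The PI controller's integrator makes the forward path type 1, so e_ss to a step is zero.

0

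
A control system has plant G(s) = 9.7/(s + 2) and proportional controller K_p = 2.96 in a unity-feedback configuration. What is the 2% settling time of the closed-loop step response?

Closed-loop transfer function: T(s) = K_p·G(s)/(1 + K_p·G(s)) = 28.71/(s + 2 + 28.71) = 28.71/(s + 30.71).
Time constant τ = 1/30.71 = 0.03256 s, so the 2% settling time is about 4τ = 0.13 s.

T_s ≈ 0.13 s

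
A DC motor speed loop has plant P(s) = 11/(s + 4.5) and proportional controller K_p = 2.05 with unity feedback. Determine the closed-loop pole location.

Closed-loop transfer function: T(s) = K_p·P(s)/(1 + K_p·P(s)) = 22.55/(s + 4.5 + 22.55) = 22.55/(s + 27.05).
The closed-loop pole is at s = −27.05.

s = -27.05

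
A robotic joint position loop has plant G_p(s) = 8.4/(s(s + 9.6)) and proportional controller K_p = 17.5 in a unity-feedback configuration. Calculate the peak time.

T_p = 0.282 s

From 1 + K_pG_p(s) = 0: s² + 9.6s + 147 = 0 ⇒ ω_n = 12.12, ζ = 0.3959.
Damped frequency ω_d = ω_n√(1−ζ²) = 11.13 rad/s, so peak time T_p = π/ω_d = 0.282 s.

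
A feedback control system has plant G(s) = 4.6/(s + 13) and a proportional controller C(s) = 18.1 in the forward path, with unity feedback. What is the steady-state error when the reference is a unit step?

The loop is type 0. Static position error constant K_pos = C(0)·G(0) = 18.1·0.3538 = 6.405.
Steady-state error to a unit step: e_ss = 1/(1+K_pos) = 1/7.405 = 0.135.

0.135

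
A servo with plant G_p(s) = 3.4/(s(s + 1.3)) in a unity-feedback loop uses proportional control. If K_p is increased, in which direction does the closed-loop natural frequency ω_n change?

increase

ω_n = √(3.4·K_p), which grows with K_p.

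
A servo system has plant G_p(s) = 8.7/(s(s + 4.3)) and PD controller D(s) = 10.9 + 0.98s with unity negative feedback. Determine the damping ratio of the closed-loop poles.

Forward path: (10.9 + 0.98s)·8.7/(s(s+4.3)). The closed-loop characteristic equation is s² + (4.3 + 8.7·0.98)s + 8.7·10.9 = 0.
That is s² + 12.83s + 94.83 = 0, so ω_n = 9.738 rad/s and ζ = 12.83/(2·9.738) = 0.6585.

ζ = 0.659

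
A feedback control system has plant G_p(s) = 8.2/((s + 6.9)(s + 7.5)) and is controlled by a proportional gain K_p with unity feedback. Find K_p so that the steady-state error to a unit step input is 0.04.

The loop is type 0, so e_ss(step) = 1/(1 + K_pos) with K_pos = K_p·G_p(0).
G_p(0) = 0.1585. Require 1/(1 + K_p·0.1585) = 0.04, so 1 + 0.1585·K_p = 25.
K_p = (25 − 1)/0.1585 = 151.

K_p = 151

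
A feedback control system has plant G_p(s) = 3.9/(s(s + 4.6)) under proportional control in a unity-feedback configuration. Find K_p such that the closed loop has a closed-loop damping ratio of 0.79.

K_p = 2.17

Closed-loop characteristic equation: s² + 4.6s + K_p·3.9 = 0.
So ω_n = √(3.9K_p) and 2ζω_n = 4.6, giving ζ = 4.6/(2√(3.9K_p)).
Setting ζ = 0.79: √(3.9K_p) = 4.6/(2·0.79) = 2.911, so K_p = 8.476/3.9 = 2.17.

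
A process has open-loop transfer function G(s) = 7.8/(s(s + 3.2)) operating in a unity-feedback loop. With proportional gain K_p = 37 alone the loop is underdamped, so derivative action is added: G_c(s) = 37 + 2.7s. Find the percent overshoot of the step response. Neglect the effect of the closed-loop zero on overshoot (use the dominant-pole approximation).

4.06%

Forward path: (37 + 2.7s)·7.8/(s(s+3.2)). The closed-loop characteristic equation is s² + (3.2 + 7.8·2.7)s + 7.8·37 = 0.
That is s² + 24.26s + 288.6 = 0, so ω_n = 16.99 rad/s and ζ = 24.26/(2·16.99) = 0.714.
%OS = 100·exp(−πζ/√(1−ζ²)) = 4.06%.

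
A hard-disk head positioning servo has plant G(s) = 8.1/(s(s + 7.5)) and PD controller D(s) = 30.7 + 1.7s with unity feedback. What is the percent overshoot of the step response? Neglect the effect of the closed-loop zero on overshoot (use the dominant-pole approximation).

5.67%

Forward path: (30.7 + 1.7s)·8.1/(s(s+7.5)). The closed-loop characteristic equation is s² + (7.5 + 8.1·1.7)s + 8.1·30.7 = 0.
That is s² + 21.27s + 248.7 = 0, so ω_n = 15.77 rad/s and ζ = 21.27/(2·15.77) = 0.6744.
%OS = 100·exp(−πζ/√(1−ζ²)) = 5.67%.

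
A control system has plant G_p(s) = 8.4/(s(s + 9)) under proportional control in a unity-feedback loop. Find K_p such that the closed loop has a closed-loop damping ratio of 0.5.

K_p = 9.64

Closed-loop characteristic equation: s² + 9s + K_p·8.4 = 0.
So ω_n = √(8.4K_p) and 2ζω_n = 9, giving ζ = 9/(2√(8.4K_p)).
Setting ζ = 0.5: √(8.4K_p) = 9/(2·0.5) = 9, so K_p = 81/8.4 = 9.64.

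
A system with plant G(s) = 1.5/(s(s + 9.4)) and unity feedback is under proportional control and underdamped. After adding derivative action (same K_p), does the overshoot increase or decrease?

The derivative term adds K·K_d to the s-coefficient of the characteristic equation, raising 2ζω_n while ω_n is unchanged; ζ increases, so overshoot decreases.

decrease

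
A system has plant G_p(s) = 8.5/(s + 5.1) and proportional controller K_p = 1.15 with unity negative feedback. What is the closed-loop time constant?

Closed-loop transfer function: T(s) = K_p·G_p(s)/(1 + K_p·G_p(s)) = 9.775/(s + 5.1 + 9.775) = 9.775/(s + 14.87).
Time constant τ = 1/14.87 = 0.0672 s.

τ = 0.0672 s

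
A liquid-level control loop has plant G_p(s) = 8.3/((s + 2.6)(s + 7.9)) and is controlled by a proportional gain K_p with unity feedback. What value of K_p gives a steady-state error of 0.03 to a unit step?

For a type-0 loop with proportional control, e_ss = 1/(1 + K_p·G_p(0)).
G_p(0) = 0.4041. Require 1/(1 + K_p·0.4041) = 0.03, so 1 + 0.4041·K_p = 33.33.
K_p = (33.33 − 1)/0.4041 = 80.

K_p = 80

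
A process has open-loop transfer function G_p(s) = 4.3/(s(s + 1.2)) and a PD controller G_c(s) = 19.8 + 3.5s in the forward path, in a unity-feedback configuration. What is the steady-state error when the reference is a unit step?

0

The open loop G_c(s)G_p(s) has a pole at the origin (type 1), so the static position error constant is infinite and e_ss = 1/(1+∞) = 0.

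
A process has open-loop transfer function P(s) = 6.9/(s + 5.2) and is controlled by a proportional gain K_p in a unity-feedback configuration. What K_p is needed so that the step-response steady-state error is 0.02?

K_p = 36.9

For a type-0 loop with proportional control, e_ss = 1/(1 + K_p·P(0)).
P(0) = 1.327. Require 1/(1 + K_p·1.327) = 0.02, so 1 + 1.327·K_p = 50.
K_p = (50 − 1)/1.327 = 36.9.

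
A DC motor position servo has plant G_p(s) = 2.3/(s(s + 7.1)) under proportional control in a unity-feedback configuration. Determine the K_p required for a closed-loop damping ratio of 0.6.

K_p = 15.2

Closed-loop characteristic equation: s² + 7.1s + K_p·2.3 = 0.
So ω_n = √(2.3K_p) and 2ζω_n = 7.1, giving ζ = 7.1/(2√(2.3K_p)).
Setting ζ = 0.6: √(2.3K_p) = 7.1/(2·0.6) = 5.917, so K_p = 35.01/2.3 = 15.2.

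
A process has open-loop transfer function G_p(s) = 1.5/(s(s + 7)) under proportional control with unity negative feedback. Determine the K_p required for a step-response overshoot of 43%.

K_p = 121

From %OS = 100·exp(−πζ/√(1−ζ²)) = 43%, ζ = −ln(0.43)/√(π²+ln²(0.43)) = 0.2594.
Characteristic equation s² + 7s + 1.5K_p = 0 gives ζ = 7/(2√(1.5K_p)).
Setting ζ = 0.2594: √(1.5K_p) = 7/(2·0.2594) = 13.49, so K_p = 182/1.5 = 121.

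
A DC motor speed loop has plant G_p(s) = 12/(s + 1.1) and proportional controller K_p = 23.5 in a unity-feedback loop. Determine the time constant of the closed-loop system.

τ = 0.00353 s

Closed-loop transfer function: T(s) = K_p·G_p(s)/(1 + K_p·G_p(s)) = 282/(s + 1.1 + 282) = 282/(s + 283.1).
Time constant τ = 1/283.1 = 0.00353 s.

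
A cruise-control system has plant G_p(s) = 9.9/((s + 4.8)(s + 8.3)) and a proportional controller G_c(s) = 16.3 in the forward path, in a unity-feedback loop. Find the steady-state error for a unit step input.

0.198

The loop is type 0. Static position error constant K_pos = G_c(0)·G_p(0) = 16.3·0.2485 = 4.05.
Steady-state error to a unit step: e_ss = 1/(1+K_pos) = 1/5.05 = 0.198.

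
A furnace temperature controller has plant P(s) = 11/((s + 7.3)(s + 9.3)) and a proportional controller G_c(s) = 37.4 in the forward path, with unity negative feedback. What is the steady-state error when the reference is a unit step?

The loop is type 0. Static position error constant K_pos = G_c(0)·P(0) = 37.4·0.162 = 6.06.
Steady-state error to a unit step: e_ss = 1/(1+K_pos) = 1/7.06 = 0.142.

0.142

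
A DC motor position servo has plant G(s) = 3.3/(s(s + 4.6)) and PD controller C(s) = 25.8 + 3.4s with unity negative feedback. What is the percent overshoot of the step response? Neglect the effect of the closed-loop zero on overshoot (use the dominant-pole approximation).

0.535%

Forward path: (25.8 + 3.4s)·3.3/(s(s+4.6)). The closed-loop characteristic equation is s² + (4.6 + 3.3·3.4)s + 3.3·25.8 = 0.
That is s² + 15.82s + 85.14 = 0, so ω_n = 9.227 rad/s and ζ = 15.82/(2·9.227) = 0.8573.
%OS = 100·exp(−πζ/√(1−ζ²)) = 0.535%.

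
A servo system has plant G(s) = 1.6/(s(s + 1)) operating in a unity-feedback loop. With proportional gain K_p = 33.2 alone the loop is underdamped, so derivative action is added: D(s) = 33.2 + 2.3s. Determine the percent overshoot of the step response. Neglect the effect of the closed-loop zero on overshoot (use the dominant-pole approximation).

Forward path: (33.2 + 2.3s)·1.6/(s(s+1)). The closed-loop characteristic equation is s² + (1 + 1.6·2.3)s + 1.6·33.2 = 0.
That is s² + 4.68s + 53.12 = 0, so ω_n = 7.288 rad/s and ζ = 4.68/(2·7.288) = 0.3211.
%OS = 100·exp(−πζ/√(1−ζ²)) = 34.5%.

34.5%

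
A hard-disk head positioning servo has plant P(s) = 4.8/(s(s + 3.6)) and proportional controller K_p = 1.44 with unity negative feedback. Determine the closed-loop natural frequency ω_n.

ω_n = 2.63 rad/s

The closed-loop denominator is s(s+3.6) + 1.44·4.8 = s² + 3.6s + 6.912.
Matching s² + 2ζω_n s + ω_n²: ω_n = √6.912 = 2.629 rad/s and 2ζω_n = 3.6, so ζ = 3.6/(2·2.629) = 0.685.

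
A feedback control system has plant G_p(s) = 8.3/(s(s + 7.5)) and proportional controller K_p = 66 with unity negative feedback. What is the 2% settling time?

The closed-loop denominator s² + 7.5s + 547.8 gives ω_n = √547.8 = 23.41 and ζ = 7.5/(2ω_n) = 0.1602.
2% settling time T_s ≈ 4/(ζω_n) = 4/3.75 = 1.07 s.

T_s ≈ 1.07 s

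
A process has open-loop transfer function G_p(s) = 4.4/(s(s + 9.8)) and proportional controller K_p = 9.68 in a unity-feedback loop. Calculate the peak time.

The closed-loop denominator s² + 9.8s + 42.59 gives ω_n = √42.59 = 6.526 and ζ = 9.8/(2ω_n) = 0.7508.
Damped frequency ω_d = ω_n√(1−ζ²) = 4.311 rad/s, so peak time T_p = π/ω_d = 0.729 s.

T_p = 0.729 s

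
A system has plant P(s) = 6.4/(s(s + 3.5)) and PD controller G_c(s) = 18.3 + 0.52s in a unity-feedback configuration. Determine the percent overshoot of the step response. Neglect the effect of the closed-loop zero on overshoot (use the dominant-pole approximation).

35.2%

Forward path: (18.3 + 0.52s)·6.4/(s(s+3.5)). The closed-loop characteristic equation is s² + (3.5 + 6.4·0.52)s + 6.4·18.3 = 0.
That is s² + 6.828s + 117.1 = 0, so ω_n = 10.82 rad/s and ζ = 6.828/(2·10.82) = 0.3155.
%OS = 100·exp(−πζ/√(1−ζ²)) = 35.2%.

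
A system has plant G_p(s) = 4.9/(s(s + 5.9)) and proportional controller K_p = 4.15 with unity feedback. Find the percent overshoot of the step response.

6.61%

The closed-loop denominator s² + 5.9s + 20.34 gives ω_n = √20.34 = 4.509 and ζ = 5.9/(2ω_n) = 0.6542.
%OS = 100·exp(−πζ/√(1−ζ²)) = 100·exp(−π·0.6542/√0.572) = 6.61%.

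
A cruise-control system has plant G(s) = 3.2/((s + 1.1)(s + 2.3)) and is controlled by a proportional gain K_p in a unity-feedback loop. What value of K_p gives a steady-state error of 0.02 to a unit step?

Steady-state error for a unit step on this type-0 loop is 1/(1 + K_p·G(0)).
G(0) = 1.265. Require 1/(1 + K_p·1.265) = 0.02, so 1 + 1.265·K_p = 50.
K_p = (50 − 1)/1.265 = 38.7.

K_p = 38.7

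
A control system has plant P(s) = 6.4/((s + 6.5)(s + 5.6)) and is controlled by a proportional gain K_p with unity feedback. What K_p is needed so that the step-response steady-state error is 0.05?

K_p = 108

For a type-0 loop with proportional control, e_ss = 1/(1 + K_p·P(0)).
P(0) = 0.1758. Require 1/(1 + K_p·0.1758) = 0.05, so 1 + 0.1758·K_p = 20.
K_p = (20 − 1)/0.1758 = 108.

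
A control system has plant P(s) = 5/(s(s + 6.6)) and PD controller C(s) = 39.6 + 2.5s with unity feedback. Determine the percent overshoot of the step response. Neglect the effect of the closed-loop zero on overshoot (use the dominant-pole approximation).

5.48%

Forward path: (39.6 + 2.5s)·5/(s(s+6.6)). The closed-loop characteristic equation is s² + (6.6 + 5·2.5)s + 5·39.6 = 0.
That is s² + 19.1s + 198 = 0, so ω_n = 14.07 rad/s and ζ = 19.1/(2·14.07) = 0.6787.
%OS = 100·exp(−πζ/√(1−ζ²)) = 5.48%.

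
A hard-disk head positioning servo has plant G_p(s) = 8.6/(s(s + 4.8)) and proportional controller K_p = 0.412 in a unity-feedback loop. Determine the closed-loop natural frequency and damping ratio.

ω_n = 1.88 rad/s, ζ = 1.28

1 + K_p·G_p(s) = 0 gives s² + 4.8s + 3.543 = 0.
So ω_n² = 3.543 ⇒ ω_n = 1.882 rad/s, and ζ = 4.8/(2ω_n) = 1.28.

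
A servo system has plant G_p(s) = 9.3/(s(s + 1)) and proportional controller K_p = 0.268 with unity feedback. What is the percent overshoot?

From 1 + K_pG_p(s) = 0: s² + 1s + 2.492 = 0 ⇒ ω_n = 1.579, ζ = 0.3167.
%OS = 100·exp(−πζ/√(1−ζ²)) = 100·exp(−π·0.3167/√0.8997) = 35%.

35%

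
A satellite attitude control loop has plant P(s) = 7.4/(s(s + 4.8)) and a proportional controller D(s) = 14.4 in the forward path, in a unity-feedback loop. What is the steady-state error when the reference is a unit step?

The open loop D(s)P(s) has a pole at the origin (type 1), so the static position error constant is infinite and e_ss = 1/(1+∞) = 0.

0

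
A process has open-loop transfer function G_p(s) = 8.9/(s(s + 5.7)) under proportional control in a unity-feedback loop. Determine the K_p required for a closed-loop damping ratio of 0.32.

K_p = 8.91

Closed-loop characteristic equation: s² + 5.7s + K_p·8.9 = 0.
So ω_n = √(8.9K_p) and 2ζω_n = 5.7, giving ζ = 5.7/(2√(8.9K_p)).
Setting ζ = 0.32: √(8.9K_p) = 5.7/(2·0.32) = 8.906, so K_p = 79.32/8.9 = 8.91.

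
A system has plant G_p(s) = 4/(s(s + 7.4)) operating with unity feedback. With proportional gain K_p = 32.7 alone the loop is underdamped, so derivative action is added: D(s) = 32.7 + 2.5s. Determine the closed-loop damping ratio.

ζ = 0.761

Forward path: (32.7 + 2.5s)·4/(s(s+7.4)). The closed-loop characteristic equation is s² + (7.4 + 4·2.5)s + 4·32.7 = 0.
That is s² + 17.4s + 130.8 = 0, so ω_n = 11.44 rad/s and ζ = 17.4/(2·11.44) = 0.7607.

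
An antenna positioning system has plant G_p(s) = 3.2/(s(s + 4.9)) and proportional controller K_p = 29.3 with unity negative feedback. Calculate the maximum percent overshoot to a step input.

44%

Closed-loop characteristic equation: s² + 4.9s + 93.76 = 0, so ω_n = 9.683 rad/s and ζ = 4.9/(2·9.683) = 0.253.
%OS = 100·exp(−πζ/√(1−ζ²)) = 100·exp(−π·0.253/√0.936) = 44%.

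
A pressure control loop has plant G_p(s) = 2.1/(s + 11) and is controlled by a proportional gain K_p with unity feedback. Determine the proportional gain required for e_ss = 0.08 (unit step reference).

For a type-0 loop with proportional control, e_ss = 1/(1 + K_p·G_p(0)).
G_p(0) = 0.1909. Require 1/(1 + K_p·0.1909) = 0.08, so 1 + 0.1909·K_p = 12.5.
K_p = (12.5 − 1)/0.1909 = 60.2.

K_p = 60.2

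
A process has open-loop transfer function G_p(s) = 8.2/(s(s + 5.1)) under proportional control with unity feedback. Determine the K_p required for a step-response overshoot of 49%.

From %OS = 100·exp(−πζ/√(1−ζ²)) = 49%, ζ = −ln(0.49)/√(π²+ln²(0.49)) = 0.2214.
Characteristic equation s² + 5.1s + 8.2K_p = 0 gives ζ = 5.1/(2√(8.2K_p)).
Setting ζ = 0.2214: √(8.2K_p) = 5.1/(2·0.2214) = 11.52, so K_p = 132.6/8.2 = 16.2.

K_p = 16.2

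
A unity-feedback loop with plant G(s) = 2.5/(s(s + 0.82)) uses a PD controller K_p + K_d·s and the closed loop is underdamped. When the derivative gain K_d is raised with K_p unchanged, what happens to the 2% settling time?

decrease

Characteristic equation s² + (0.82 + 2.5K_d)s + 2.5K_p = 0: raising K_d increases ζω_n = (0.82+2.5K_d)/2 while the loop stays underdamped, so T_s ≈ 4/(ζω_n) decreases.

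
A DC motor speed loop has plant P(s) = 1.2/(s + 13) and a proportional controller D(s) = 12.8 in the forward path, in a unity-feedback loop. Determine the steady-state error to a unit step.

The loop is type 0. Static position error constant K_pos = D(0)·P(0) = 12.8·0.09231 = 1.182.
Steady-state error to a unit step: e_ss = 1/(1+K_pos) = 1/2.182 = 0.458.

0.458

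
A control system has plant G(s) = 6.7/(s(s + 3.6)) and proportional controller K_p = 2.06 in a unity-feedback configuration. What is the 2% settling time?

T_s ≈ 2.22 s

Closed-loop characteristic equation: s² + 3.6s + 13.8 = 0, so ω_n = 3.715 rad/s and ζ = 3.6/(2·3.715) = 0.4845.
2% settling time T_s ≈ 4/(ζω_n) = 4/1.8 = 2.22 s.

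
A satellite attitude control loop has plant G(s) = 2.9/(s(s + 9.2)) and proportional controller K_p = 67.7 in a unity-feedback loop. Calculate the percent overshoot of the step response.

33.6%

Closed-loop characteristic equation: s² + 9.2s + 196.3 = 0, so ω_n = 14.01 rad/s and ζ = 9.2/(2·14.01) = 0.3283.
%OS = 100·exp(−πζ/√(1−ζ²)) = 100·exp(−π·0.3283/√0.8922) = 33.6%.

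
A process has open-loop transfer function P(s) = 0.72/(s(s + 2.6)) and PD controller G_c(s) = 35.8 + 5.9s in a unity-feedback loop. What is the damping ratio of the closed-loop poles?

ζ = 0.674

Forward path: (35.8 + 5.9s)·0.72/(s(s+2.6)). The closed-loop characteristic equation is s² + (2.6 + 0.72·5.9)s + 0.72·35.8 = 0.
That is s² + 6.848s + 25.78 = 0, so ω_n = 5.077 rad/s and ζ = 6.848/(2·5.077) = 0.6744.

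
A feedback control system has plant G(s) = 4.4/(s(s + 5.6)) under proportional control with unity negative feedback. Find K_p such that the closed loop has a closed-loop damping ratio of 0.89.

Closed-loop characteristic equation: s² + 5.6s + K_p·4.4 = 0.
So ω_n = √(4.4K_p) and 2ζω_n = 5.6, giving ζ = 5.6/(2√(4.4K_p)).
Setting ζ = 0.89: √(4.4K_p) = 5.6/(2·0.89) = 3.146, so K_p = 9.898/4.4 = 2.25.

K_p = 2.25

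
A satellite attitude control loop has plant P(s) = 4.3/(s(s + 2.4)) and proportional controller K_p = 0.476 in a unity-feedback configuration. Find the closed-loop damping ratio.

ζ = 0.839

With unity feedback the closed-loop characteristic equation is s² + 2.4s + 0.476·4.3 = s² + 2.4s + 2.047 = 0.
Matching s² + 2ζω_n s + ω_n²: ω_n = √2.047 = 1.431 rad/s and 2ζω_n = 2.4, so ζ = 2.4/(2·1.431) = 0.839.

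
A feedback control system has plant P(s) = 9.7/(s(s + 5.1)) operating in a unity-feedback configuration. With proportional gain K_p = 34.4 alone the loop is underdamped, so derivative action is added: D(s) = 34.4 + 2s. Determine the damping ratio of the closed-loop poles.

ζ = 0.671

Forward path: (34.4 + 2s)·9.7/(s(s+5.1)). The closed-loop characteristic equation is s² + (5.1 + 9.7·2)s + 9.7·34.4 = 0.
That is s² + 24.5s + 333.7 = 0, so ω_n = 18.27 rad/s and ζ = 24.5/(2·18.27) = 0.6706.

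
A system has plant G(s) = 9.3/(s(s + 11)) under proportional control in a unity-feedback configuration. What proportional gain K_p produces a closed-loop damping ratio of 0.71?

K_p = 6.45

Closed-loop characteristic equation: s² + 11s + K_p·9.3 = 0.
So ω_n = √(9.3K_p) and 2ζω_n = 11, giving ζ = 11/(2√(9.3K_p)).
Setting ζ = 0.71: √(9.3K_p) = 11/(2·0.71) = 7.746, so K_p = 60.01/9.3 = 6.45.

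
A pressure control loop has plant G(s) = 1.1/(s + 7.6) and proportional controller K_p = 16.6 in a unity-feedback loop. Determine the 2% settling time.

Closed-loop transfer function: T(s) = K_p·G(s)/(1 + K_p·G(s)) = 18.26/(s + 7.6 + 18.26) = 18.26/(s + 25.86).
Time constant τ = 1/25.86 = 0.03867 s, so the 2% settling time is about 4τ = 0.155 s.

T_s ≈ 0.155 s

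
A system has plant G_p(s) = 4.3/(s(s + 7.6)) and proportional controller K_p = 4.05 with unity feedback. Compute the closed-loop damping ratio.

ζ = 0.911

1 + K_p·G_p(s) = 0 gives s² + 7.6s + 17.41 = 0.
So ω_n² = 17.41 ⇒ ω_n = 4.173 rad/s, and ζ = 7.6/(2ω_n) = 0.911.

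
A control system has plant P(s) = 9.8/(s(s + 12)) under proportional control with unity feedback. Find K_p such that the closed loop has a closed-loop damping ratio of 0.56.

Closed-loop characteristic equation: s² + 12s + K_p·9.8 = 0.
So ω_n = √(9.8K_p) and 2ζω_n = 12, giving ζ = 12/(2√(9.8K_p)).
Setting ζ = 0.56: √(9.8K_p) = 12/(2·0.56) = 10.71, so K_p = 114.8/9.8 = 11.7.

K_p = 11.7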